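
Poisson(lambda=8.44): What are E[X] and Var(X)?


E[X] = Var(X) = lambda = 8.44

8.44, 8.44


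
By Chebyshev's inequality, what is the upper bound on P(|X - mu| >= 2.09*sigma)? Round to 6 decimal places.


P <= 1/k^2
k^2 = 2.09^2 = 4.3681
1/k^2 = 1 / 4.3681 ≈ 0.22893249

0.228932


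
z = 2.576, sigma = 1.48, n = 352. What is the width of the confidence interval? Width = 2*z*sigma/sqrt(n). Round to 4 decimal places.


width = 2*z*sigma/sqrt(n)
2*z*sigma = 2 * 2.576 * 1.48 = 7.62496
sqrt(352) ≈ 18.761663
width = 7.62496 / 18.761663 ≈ 0.406412

0.4064


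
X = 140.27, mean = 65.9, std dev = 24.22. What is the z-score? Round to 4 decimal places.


z = (X - mu) / sigma
X - mu = 140.27 - 65.9 = 74.37
z = 74.37 / 24.22 = 7437/2422 ≈ 3.070603

3.0706


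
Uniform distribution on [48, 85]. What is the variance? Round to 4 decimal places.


Var = (b-a)^2 / 12
(b-a)^2 = (85 - 48)^2 = 1369
Var = 1369/12 ≈ 114.083333

114.0833


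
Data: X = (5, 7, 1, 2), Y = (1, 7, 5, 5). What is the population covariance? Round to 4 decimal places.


Cov = (1/n)*sum((xi-xbar)(yi-ybar))
n = 4, xbar = 15/4 = 3.75, ybar = 18/4 = 4.5
sum((xi-xbar)(yi-ybar)) = 1.5
Cov = 1.5 / 4 = 0.375

0.3750


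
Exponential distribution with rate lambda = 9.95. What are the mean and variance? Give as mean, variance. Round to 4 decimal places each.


mean = 1/lam, var = 1/lam^2
mean = 1 / 9.95 = 20/199 ≈ 0.100503
lam^2 = 9.95^2 = 99.0025
var = 1 / 99.0025 ≈ 0.010101

0.1005, 0.0101


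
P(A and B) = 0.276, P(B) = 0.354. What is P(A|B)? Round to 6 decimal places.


P(A|B) = P(A and B) / P(B) = 0.276 / 0.354 = 46/59 ≈ 0.77966102

0.779661


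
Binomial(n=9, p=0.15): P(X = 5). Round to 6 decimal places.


P = C(n,k) * p^k * (1-p)^(n-k)
C(9,5) = 126
p^k = 0.15^5 = 0.0000759375
(1-p)^(n-k) = 0.85^4 ≈ 0.5220063
P = 126 * 0.0000759375 * 0.5220063 ≈ 0.004995

0.004995


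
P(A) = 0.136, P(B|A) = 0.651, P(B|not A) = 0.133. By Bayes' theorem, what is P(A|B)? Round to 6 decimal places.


P(A|B) = P(B|A)*P(A) / P(B), P(B) = P(B|A)*P(A) + P(B|not A)*P(not A)
P(B|A)*P(A) = 0.651 * 0.136 = 0.088536
P(B|not A)*P(not A) = 0.133 * 0.864 = 0.114912
P(B) = 0.088536 + 0.114912 = 0.203448
P(A|B) = 0.088536 / 0.203448 = 527/1211 ≈ 0.43517754

0.435178


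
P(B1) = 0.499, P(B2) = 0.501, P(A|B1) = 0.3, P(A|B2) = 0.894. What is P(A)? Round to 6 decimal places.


P(A) = P(A|B1)*P(B1) + P(A|B2)*P(B2)
P(A|B1)*P(B1) = 0.3 * 0.499 = 0.1497
P(A|B2)*P(B2) = 0.894 * 0.501 = 0.447894
P(A) = 0.1497 + 0.447894 = 0.597594

0.597594


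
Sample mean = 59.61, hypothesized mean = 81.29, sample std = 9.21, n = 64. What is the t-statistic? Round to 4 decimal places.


t = (xbar - mu0) / (s/sqrt(n))
xbar - mu0 = 59.61 - 81.29 = -21.68
sqrt(64) = 8
s/sqrt(n) = 9.21 / 8 = 1.15125
t = -21.68 / 1.15125 = -17344/921 ≈ -18.831705

-18.8317


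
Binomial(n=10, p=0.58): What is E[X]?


E[X] = n*p = 10 * 0.58 = 5.8

5.8


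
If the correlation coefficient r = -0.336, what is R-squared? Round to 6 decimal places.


R^2 = r^2 = (-0.336)^2 = 0.112896

0.112896


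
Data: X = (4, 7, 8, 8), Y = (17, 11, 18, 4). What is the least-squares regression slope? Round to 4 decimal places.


b = sum((xi-xbar)(yi-ybar)) / sum((xi-xbar)^2)
n = 4, xbar = 27/4 = 6.75, ybar = 50/4 = 12.5
Sxy = sum((xi-xbar)(yi-ybar)) = -16.5
Sxx = sum((xi-xbar)^2) = 10.75
b = Sxy / Sxx = -66/43 ≈ -1.534884

-1.5349


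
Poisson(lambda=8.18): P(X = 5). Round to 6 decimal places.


P = e^(-lam) * lam^k / k!
e^(-8.18) ≈ 0.0002802019
lam^k = 8.18^5 ≈ 36624.062659
k! = 5! = 120
P = 0.0002802019 * 36624.062659 / 120 ≈ 0.085518

0.085518


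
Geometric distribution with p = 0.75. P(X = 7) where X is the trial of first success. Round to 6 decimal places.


P = (1-p)^(k-1) * p
(1-p)^(k-1) = 0.25^6 = 1/4096 ≈ 0.0002441406
P = 0.0002441406 * 0.75 ≈ 0.0001831055

0.000183


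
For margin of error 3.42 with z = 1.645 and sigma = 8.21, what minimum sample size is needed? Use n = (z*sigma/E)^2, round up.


z*sigma/E = 1.645 * 8.21 / 3.42 ≈ 3.948962
(z*sigma/E)^2 ≈ 15.594301
round up: n = 16

16


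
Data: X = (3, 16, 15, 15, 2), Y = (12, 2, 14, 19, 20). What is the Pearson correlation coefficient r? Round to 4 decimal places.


r = sum((xi-xbar)(yi-ybar)) / sqrt(sum((xi-xbar)^2) * sum((yi-ybar)^2))
n = 5, xbar = 51/5 = 10.2, ybar = 67/5 = 13.4
Sxy = sum((xi-xbar)(yi-ybar)) = -80.4
Sxx = sum((xi-xbar)^2) = 198.8
Syy = sum((yi-ybar)^2) = 207.2
sqrt(Sxx*Syy) ≈ 202.956547
r = Sxy / sqrt(Sxx*Syy) = -80.4 / 202.956547 ≈ -0.396144

-0.3961


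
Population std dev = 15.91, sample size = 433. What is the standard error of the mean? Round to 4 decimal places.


SE = sigma / sqrt(n)
sqrt(433) ≈ 20.808652
SE = 15.91 / 20.808652 ≈ 0.764586

0.7646


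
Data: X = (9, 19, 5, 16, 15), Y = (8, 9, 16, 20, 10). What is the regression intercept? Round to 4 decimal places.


a = ybar - b*xbar, where b = sum((xi-xbar)(yi-ybar)) / sum((xi-xbar)^2)
n = 5, xbar = 64/5 = 12.8, ybar = 63/5 = 12.6
Sxy = sum((xi-xbar)(yi-ybar)) = -13.4
Sxx = sum((xi-xbar)^2) = 128.8
b = Sxy / Sxx = -67/644 ≈ -0.104037
a = 12.6 - (-0.104037) * 12.8 = 2243/161 ≈ 13.931677

13.9317


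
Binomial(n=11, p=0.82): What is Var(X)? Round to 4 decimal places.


Var = n*p*(1-p) = 11 * 0.82 * 0.18 = 1.6236

1.6236


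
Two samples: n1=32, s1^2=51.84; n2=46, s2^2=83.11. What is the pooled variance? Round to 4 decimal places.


sp^2 = ((n1-1)*s1^2 + (n2-1)*s2^2)/(n1+n2-2)
(n1-1)*s1^2 = 31 * 51.84 = 1607.04
(n2-1)*s2^2 = 45 * 83.11 = 3739.95
numerator = 1607.04 + 3739.95 = 5346.99
n1+n2-2 = 76
sp^2 = 5346.99 / 76 = 534699/7600 ≈ 70.355132

70.3551


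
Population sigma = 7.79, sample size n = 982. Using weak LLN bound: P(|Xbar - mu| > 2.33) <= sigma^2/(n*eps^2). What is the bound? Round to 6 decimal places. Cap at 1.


bound = min(1, sigma^2/(n*eps^2))
sigma^2 = 7.79^2 = 60.6841
n*eps^2 = 982 * 2.33^2 = 982 * 5.4289 = 5331.1798
sigma^2/(n*eps^2) = 60.6841 / 5331.1798 ≈ 0.01138287

0.011383


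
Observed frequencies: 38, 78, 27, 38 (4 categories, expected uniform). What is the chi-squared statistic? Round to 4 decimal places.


chi2 = sum((O-E)^2/E), E = total/4
total = 181, E = 181/4 = 45.25
(38 - 45.25)^2 / 45.25 = 52.5625 / 45.25 = 841/724 ≈ 1.161602
(78 - 45.25)^2 / 45.25 = 1072.5625 / 45.25 = 17161/724 ≈ 23.703039
(27 - 45.25)^2 / 45.25 = 333.0625 / 45.25 = 5329/724 ≈ 7.360497
(38 - 45.25)^2 / 45.25 = 52.5625 / 45.25 = 841/724 ≈ 1.161602
chi2 = 6043/181 ≈ 33.386740

33.3867


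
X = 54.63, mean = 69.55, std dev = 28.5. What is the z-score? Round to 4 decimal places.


z = (X - mu) / sigma
X - mu = 54.63 - 69.55 = -14.92
z = -14.92 / 28.5 = -746/1425 ≈ -0.523509

-0.5235


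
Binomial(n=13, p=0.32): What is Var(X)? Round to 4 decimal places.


Var = n*p*(1-p) = 13 * 0.32 * 0.68 = 2.8288

2.8288


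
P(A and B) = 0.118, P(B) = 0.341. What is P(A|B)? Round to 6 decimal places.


P(A|B) = P(A and B) / P(B) = 0.118 / 0.341 = 118/341 ≈ 0.34604106

0.346041


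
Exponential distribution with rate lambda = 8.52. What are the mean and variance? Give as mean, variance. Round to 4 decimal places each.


mean = 1/lam, var = 1/lam^2
mean = 1 / 8.52 = 25/213 ≈ 0.117371
lam^2 = 8.52^2 = 72.5904
var = 1 / 72.5904 ≈ 0.013776

0.1174, 0.0138


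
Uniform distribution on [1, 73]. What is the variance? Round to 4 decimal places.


Var = (b-a)^2 / 12
(b-a)^2 = (73 - 1)^2 = 5184
Var = 5184/12 = 432

432.0000


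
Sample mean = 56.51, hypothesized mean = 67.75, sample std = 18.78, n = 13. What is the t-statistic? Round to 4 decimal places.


t = (xbar - mu0) / (s/sqrt(n))
xbar - mu0 = 56.51 - 67.75 = -11.24
sqrt(13) ≈ 3.60555128
s/sqrt(n) = 18.78 / 3.60555128 ≈ 5.20863484
t = -11.24 / 5.20863484 ≈ -2.157955

-2.1580


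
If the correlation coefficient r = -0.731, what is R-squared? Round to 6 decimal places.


R^2 = r^2 = (-0.731)^2 = 0.534361

0.534361


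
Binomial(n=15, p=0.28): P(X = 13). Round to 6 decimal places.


P = C(n,k) * p^k * (1-p)^(n-k)
C(15,13) = 105
p^k = 0.28^13 ≈ 0.00000006502111
(1-p)^(n-k) = 0.72^2 = 0.5184
P = 105 * 0.00000006502111 * 0.5184 ≈ 0.000004

0.000004


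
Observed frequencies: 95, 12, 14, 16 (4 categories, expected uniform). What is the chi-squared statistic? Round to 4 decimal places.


chi2 = sum((O-E)^2/E), E = total/4
total = 137, E = 137/4 = 34.25
(95 - 34.25)^2 / 34.25 = 3690.5625 / 34.25 = 59049/548 ≈ 107.753650
(12 - 34.25)^2 / 34.25 = 495.0625 / 34.25 = 7921/548 ≈ 14.454380
(14 - 34.25)^2 / 34.25 = 410.0625 / 34.25 = 6561/548 ≈ 11.972628
(16 - 34.25)^2 / 34.25 = 333.0625 / 34.25 = 5329/548 ≈ 9.724453
chi2 = 19715/137 ≈ 143.905109

143.9051


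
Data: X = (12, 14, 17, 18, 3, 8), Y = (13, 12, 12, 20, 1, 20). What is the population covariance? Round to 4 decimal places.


Cov = (1/n)*sum((xi-xbar)(yi-ybar))
n = 6, xbar = 72/6 = 12, ybar = 78/6 = 13
sum((xi-xbar)(yi-ybar)) = 115
Cov = 115 / 6 = 115/6 ≈ 19.166667

19.1667


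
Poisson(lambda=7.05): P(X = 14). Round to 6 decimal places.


P = e^(-lam) * lam^k / k!
e^(-7.05) ≈ 0.0008674090
lam^k = 7.05^14 ≈ 749286034093.653199
k! = 14! = 87178291200
P = 0.0008674090 * 749286034093.653199 / 87178291200 ≈ 0.007455

0.007455


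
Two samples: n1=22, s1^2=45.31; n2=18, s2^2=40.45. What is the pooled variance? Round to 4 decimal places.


sp^2 = ((n1-1)*s1^2 + (n2-1)*s2^2)/(n1+n2-2)
(n1-1)*s1^2 = 21 * 45.31 = 951.51
(n2-1)*s2^2 = 17 * 40.45 = 687.65
numerator = 951.51 + 687.65 = 1639.16
n1+n2-2 = 38
sp^2 = 1639.16 / 38 = 40979/950 ≈ 43.135789

43.1358


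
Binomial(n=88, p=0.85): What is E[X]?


E[X] = n*p = 88 * 0.85 = 74.8

74.8


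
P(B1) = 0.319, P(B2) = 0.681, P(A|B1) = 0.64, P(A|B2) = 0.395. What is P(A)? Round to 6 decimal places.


P(A) = P(A|B1)*P(B1) + P(A|B2)*P(B2)
P(A|B1)*P(B1) = 0.64 * 0.319 = 0.20416
P(A|B2)*P(B2) = 0.395 * 0.681 = 0.268995
P(A) = 0.20416 + 0.268995 = 0.473155

0.473155


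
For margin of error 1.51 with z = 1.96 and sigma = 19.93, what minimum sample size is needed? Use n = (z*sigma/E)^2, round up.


z*sigma/E = 1.96 * 19.93 / 1.51 = 97657/3775 ≈ 25.869404
(z*sigma/E)^2 ≈ 669.226062
round up: n = 670

670


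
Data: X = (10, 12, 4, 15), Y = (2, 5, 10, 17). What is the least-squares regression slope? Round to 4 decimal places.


b = sum((xi-xbar)(yi-ybar)) / sum((xi-xbar)^2)
n = 4, xbar = 41/4 = 10.25, ybar = 34/4 = 8.5
Sxy = sum((xi-xbar)(yi-ybar)) = 26.5
Sxx = sum((xi-xbar)^2) = 64.75
b = Sxy / Sxx = 106/259 ≈ 0.409266

0.4093


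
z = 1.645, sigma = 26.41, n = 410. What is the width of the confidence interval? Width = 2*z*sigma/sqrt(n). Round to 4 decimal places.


width = 2*z*sigma/sqrt(n)
2*z*sigma = 2 * 1.645 * 26.41 = 86.8889
sqrt(410) ≈ 20.248457
width = 86.8889 / 20.248457 ≈ 4.291137

4.2911


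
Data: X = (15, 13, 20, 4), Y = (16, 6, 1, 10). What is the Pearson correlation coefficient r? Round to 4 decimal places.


r = sum((xi-xbar)(yi-ybar)) / sqrt(sum((xi-xbar)^2) * sum((yi-ybar)^2))
n = 4, xbar = 52/4 = 13, ybar = 33/4 = 8.25
Sxy = sum((xi-xbar)(yi-ybar)) = -51
Sxx = sum((xi-xbar)^2) = 134
Syy = sum((yi-ybar)^2) = 120.75
sqrt(Sxx*Syy) ≈ 127.202594
r = Sxy / sqrt(Sxx*Syy) = -51 / 127.202594 ≈ -0.400935

-0.4009


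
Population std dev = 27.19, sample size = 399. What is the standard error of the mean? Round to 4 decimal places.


SE = sigma / sqrt(n)
sqrt(399) ≈ 19.974984
SE = 27.19 / 19.974984 ≈ 1.361203

1.3612


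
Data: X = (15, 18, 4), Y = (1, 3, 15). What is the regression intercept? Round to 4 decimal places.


a = ybar - b*xbar, where b = sum((xi-xbar)(yi-ybar)) / sum((xi-xbar)^2)
n = 3, xbar = 37/3 ≈ 12.333333, ybar = 19/3 ≈ 6.333333
Sxy = sum((xi-xbar)(yi-ybar)) = -316/3 ≈ -105.333333
Sxx = sum((xi-xbar)^2) = 326/3 ≈ 108.666667
b = Sxy / Sxx = -158/163 ≈ -0.969325
a = 6.333333 - (-0.969325) * 12.333333 = 2981/163 ≈ 18.288344

18.2883


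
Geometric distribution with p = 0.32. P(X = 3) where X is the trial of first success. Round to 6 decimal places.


P = (1-p)^(k-1) * p
(1-p)^(k-1) = 0.68^2 = 0.4624
P = 0.4624 * 0.32 = 0.147968

0.147968


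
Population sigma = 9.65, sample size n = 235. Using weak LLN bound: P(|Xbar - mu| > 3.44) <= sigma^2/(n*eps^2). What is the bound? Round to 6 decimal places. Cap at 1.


bound = min(1, sigma^2/(n*eps^2))
sigma^2 = 9.65^2 = 93.1225
n*eps^2 = 235 * 3.44^2 = 235 * 11.8336 = 2780.896
sigma^2/(n*eps^2) = 93.1225 / 2780.896 ≈ 0.03348651

0.033487


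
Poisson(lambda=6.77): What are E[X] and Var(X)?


E[X] = Var(X) = lambda = 6.77

6.77, 6.77


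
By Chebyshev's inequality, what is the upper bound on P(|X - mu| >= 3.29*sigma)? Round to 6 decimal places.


P <= 1/k^2
k^2 = 3.29^2 = 10.8241
1/k^2 = 1 / 10.8241 ≈ 0.09238643

0.092386


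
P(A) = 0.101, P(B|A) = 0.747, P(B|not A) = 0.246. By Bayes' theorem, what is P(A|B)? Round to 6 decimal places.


P(A|B) = P(B|A)*P(A) / P(B), P(B) = P(B|A)*P(A) + P(B|not A)*P(not A)
P(B|A)*P(A) = 0.747 * 0.101 = 0.075447
P(B|not A)*P(not A) = 0.246 * 0.899 = 0.221154
P(B) = 0.075447 + 0.221154 = 0.296601
P(A|B) = 0.075447 / 0.296601 ≈ 0.25437204

0.254372


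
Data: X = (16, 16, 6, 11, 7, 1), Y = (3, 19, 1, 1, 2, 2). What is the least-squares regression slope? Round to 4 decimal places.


b = sum((xi-xbar)(yi-ybar)) / sum((xi-xbar)^2)
n = 6, xbar = 57/6 = 9.5, ybar = 28/6 = 14/3 ≈ 4.666667
Sxy = sum((xi-xbar)(yi-ybar)) = 119
Sxx = sum((xi-xbar)^2) = 177.5
b = Sxy / Sxx = 238/355 ≈ 0.670423

0.6704


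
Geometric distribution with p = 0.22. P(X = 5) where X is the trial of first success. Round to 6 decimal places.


P = (1-p)^(k-1) * p
(1-p)^(k-1) = 0.78^4 ≈ 0.3701506
P = 0.3701506 * 0.22 ≈ 0.08143312

0.081433


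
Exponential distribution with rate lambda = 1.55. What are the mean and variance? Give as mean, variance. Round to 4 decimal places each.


mean = 1/lam, var = 1/lam^2
mean = 1 / 1.55 = 20/31 ≈ 0.645161
lam^2 = 1.55^2 = 2.4025
var = 1 / 2.4025 = 400/961 ≈ 0.416233

0.6452, 0.4162


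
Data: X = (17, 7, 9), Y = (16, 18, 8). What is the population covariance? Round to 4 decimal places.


Cov = (1/n)*sum((xi-xbar)(yi-ybar))
n = 3, xbar = 33/3 = 11, ybar = 42/3 = 14
sum((xi-xbar)(yi-ybar)) = 8
Cov = 8 / 3 = 8/3 ≈ 2.666667

2.6667


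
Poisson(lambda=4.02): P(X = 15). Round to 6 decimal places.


P = e^(-lam) * lam^k / k!
e^(-4.02) ≈ 0.01795296
lam^k = 4.02^15 ≈ 1157153028.351142
k! = 15! = 1307674368000
P = 0.01795296 * 1157153028.351142 / 1307674368000 ≈ 0.000016

0.000016


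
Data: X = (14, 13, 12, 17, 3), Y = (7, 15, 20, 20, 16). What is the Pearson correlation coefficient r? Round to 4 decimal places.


r = sum((xi-xbar)(yi-ybar)) / sqrt(sum((xi-xbar)^2) * sum((yi-ybar)^2))
n = 5, xbar = 59/5 = 11.8, ybar = 78/5 = 15.6
Sxy = sum((xi-xbar)(yi-ybar)) = 0.6
Sxx = sum((xi-xbar)^2) = 110.8
Syy = sum((yi-ybar)^2) = 113.2
sqrt(Sxx*Syy) ≈ 111.993571
r = Sxy / sqrt(Sxx*Syy) = 0.6 / 111.993571 ≈ 0.005357

0.0054


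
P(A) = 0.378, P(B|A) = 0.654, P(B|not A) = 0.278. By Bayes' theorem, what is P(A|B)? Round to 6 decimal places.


P(A|B) = P(B|A)*P(A) / P(B), P(B) = P(B|A)*P(A) + P(B|not A)*P(not A)
P(B|A)*P(A) = 0.654 * 0.378 = 0.247212
P(B|not A)*P(not A) = 0.278 * 0.622 = 0.172916
P(B) = 0.247212 + 0.172916 = 0.420128
P(A|B) = 0.247212 / 0.420128 ≈ 0.58842067

0.588421


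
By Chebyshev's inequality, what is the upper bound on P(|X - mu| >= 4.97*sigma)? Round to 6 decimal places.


P <= 1/k^2
k^2 = 4.97^2 = 24.7009
1/k^2 = 1 / 24.7009 ≈ 0.04048435

0.040484


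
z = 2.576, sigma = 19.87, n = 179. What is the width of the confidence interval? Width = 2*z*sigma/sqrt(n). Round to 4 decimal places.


width = 2*z*sigma/sqrt(n)
2*z*sigma = 2 * 2.576 * 19.87 = 102.37024
sqrt(179) ≈ 13.379088
width = 102.37024 / 13.379088 ≈ 7.651511

7.6515


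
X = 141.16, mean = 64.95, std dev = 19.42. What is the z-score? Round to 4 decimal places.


z = (X - mu) / sigma
X - mu = 141.16 - 64.95 = 76.21
z = 76.21 / 19.42 = 7621/1942 ≈ 3.924305

3.9243


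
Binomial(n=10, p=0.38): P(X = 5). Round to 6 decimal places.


P = C(n,k) * p^k * (1-p)^(n-k)
C(10,5) = 252
p^k = 0.38^5 ≈ 0.007923517
(1-p)^(n-k) = 0.62^5 ≈ 0.09161328
P = 252 * 0.007923517 * 0.09161328 ≈ 0.182927

0.182927


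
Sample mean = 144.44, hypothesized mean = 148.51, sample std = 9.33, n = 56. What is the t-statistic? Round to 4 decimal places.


t = (xbar - mu0) / (s/sqrt(n))
xbar - mu0 = 144.44 - 148.51 = -4.07
sqrt(56) ≈ 7.48331477
s/sqrt(n) = 9.33 / 7.48331477 ≈ 1.24677369
t = -4.07 / 1.24677369 ≈ -3.264426

-3.2644


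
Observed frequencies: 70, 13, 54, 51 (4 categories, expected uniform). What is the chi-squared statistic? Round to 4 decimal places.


chi2 = sum((O-E)^2/E), E = total/4
total = 188, E = 188/4 = 47
(70 - 47)^2 / 47 = 529 / 47 = 529/47 ≈ 11.255319
(13 - 47)^2 / 47 = 1156 / 47 = 1156/47 ≈ 24.595745
(54 - 47)^2 / 47 = 49 / 47 = 49/47 ≈ 1.042553
(51 - 47)^2 / 47 = 16 / 47 = 16/47 ≈ 0.340426
chi2 = 1750/47 ≈ 37.234043

37.2340


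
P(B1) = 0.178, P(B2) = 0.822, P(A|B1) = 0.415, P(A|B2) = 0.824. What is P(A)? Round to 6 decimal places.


P(A) = P(A|B1)*P(B1) + P(A|B2)*P(B2)
P(A|B1)*P(B1) = 0.415 * 0.178 = 0.07387
P(A|B2)*P(B2) = 0.824 * 0.822 = 0.677328
P(A) = 0.07387 + 0.677328 = 0.751198

0.751198


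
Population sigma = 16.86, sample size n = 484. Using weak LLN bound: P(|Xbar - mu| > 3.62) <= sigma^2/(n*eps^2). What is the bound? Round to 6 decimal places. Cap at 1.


bound = min(1, sigma^2/(n*eps^2))
sigma^2 = 16.86^2 = 284.2596
n*eps^2 = 484 * 3.62^2 = 484 * 13.1044 = 6342.5296
sigma^2/(n*eps^2) = 284.2596 / 6342.5296 ≈ 0.04481802

0.044818


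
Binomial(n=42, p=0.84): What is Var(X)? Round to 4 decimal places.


Var = n*p*(1-p) = 42 * 0.84 * 0.16 = 5.6448

5.6448


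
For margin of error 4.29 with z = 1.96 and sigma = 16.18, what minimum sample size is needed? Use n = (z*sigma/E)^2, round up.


z*sigma/E = 1.96 * 16.18 / 4.29 ≈ 7.392261
(z*sigma/E)^2 ≈ 54.645524
round up: n = 55

55


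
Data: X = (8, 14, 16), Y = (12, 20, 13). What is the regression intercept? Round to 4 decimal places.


a = ybar - b*xbar, where b = sum((xi-xbar)(yi-ybar)) / sum((xi-xbar)^2)
n = 3, xbar = 38/3 ≈ 12.666667, ybar = 45/3 = 15
Sxy = sum((xi-xbar)(yi-ybar)) = 14
Sxx = sum((xi-xbar)^2) = 104/3 ≈ 34.666667
b = Sxy / Sxx = 21/52 ≈ 0.403846
a = 15 - 0.403846 * 12.666667 = 257/26 ≈ 9.884615

9.8846


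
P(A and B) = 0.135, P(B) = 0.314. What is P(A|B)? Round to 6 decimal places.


P(A|B) = P(A and B) / P(B) = 0.135 / 0.314 = 135/314 ≈ 0.42993631

0.429936


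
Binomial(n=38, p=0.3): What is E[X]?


E[X] = n*p = 38 * 0.3 = 11.4

11.4


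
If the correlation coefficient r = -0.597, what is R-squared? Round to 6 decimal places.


R^2 = r^2 = (-0.597)^2 = 0.356409

0.356409


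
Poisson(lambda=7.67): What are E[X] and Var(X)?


E[X] = Var(X) = lambda = 7.67

7.67, 7.67


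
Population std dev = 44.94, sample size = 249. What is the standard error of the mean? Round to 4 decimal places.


SE = sigma / sqrt(n)
sqrt(249) ≈ 15.779734
SE = 44.94 / 15.779734 ≈ 2.847957

2.8480


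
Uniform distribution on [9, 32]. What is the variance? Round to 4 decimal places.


Var = (b-a)^2 / 12
(b-a)^2 = (32 - 9)^2 = 529
Var = 529/12 ≈ 44.083333

44.0833


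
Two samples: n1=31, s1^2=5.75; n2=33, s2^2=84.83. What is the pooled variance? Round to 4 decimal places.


sp^2 = ((n1-1)*s1^2 + (n2-1)*s2^2)/(n1+n2-2)
(n1-1)*s1^2 = 30 * 5.75 = 172.5
(n2-1)*s2^2 = 32 * 84.83 = 2714.56
numerator = 172.5 + 2714.56 = 2887.06
n1+n2-2 = 62
sp^2 = 2887.06 / 62 = 144353/3100 ≈ 46.565484

46.5655


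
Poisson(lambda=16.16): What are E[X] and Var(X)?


E[X] = Var(X) = lambda = 16.16

16.16, 16.16


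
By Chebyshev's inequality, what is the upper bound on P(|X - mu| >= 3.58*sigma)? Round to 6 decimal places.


P <= 1/k^2
k^2 = 3.58^2 = 12.8164
1/k^2 = 1 / 12.8164 ≈ 0.07802503

0.078025


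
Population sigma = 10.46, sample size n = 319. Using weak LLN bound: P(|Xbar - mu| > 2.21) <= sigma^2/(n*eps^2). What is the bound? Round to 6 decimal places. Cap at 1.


bound = min(1, sigma^2/(n*eps^2))
sigma^2 = 10.46^2 = 109.4116
n*eps^2 = 319 * 2.21^2 = 319 * 4.8841 = 1558.0279
sigma^2/(n*eps^2) = 109.4116 / 1558.0279 ≈ 0.07022442

0.070224


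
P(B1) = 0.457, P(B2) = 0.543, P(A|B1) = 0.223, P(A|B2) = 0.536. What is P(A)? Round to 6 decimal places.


P(A) = P(A|B1)*P(B1) + P(A|B2)*P(B2)
P(A|B1)*P(B1) = 0.223 * 0.457 = 0.101911
P(A|B2)*P(B2) = 0.536 * 0.543 = 0.291048
P(A) = 0.101911 + 0.291048 = 0.392959

0.392959


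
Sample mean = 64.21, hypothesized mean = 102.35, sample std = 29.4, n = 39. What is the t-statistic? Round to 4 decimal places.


t = (xbar - mu0) / (s/sqrt(n))
xbar - mu0 = 64.21 - 102.35 = -38.14
sqrt(39) ≈ 6.24499800
s/sqrt(n) = 29.4 / 6.24499800 ≈ 4.70776772
t = -38.14 / 4.70776772 ≈ -8.101504

-8.1015


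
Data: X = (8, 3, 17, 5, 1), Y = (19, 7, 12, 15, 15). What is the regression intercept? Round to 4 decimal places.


a = ybar - b*xbar, where b = sum((xi-xbar)(yi-ybar)) / sum((xi-xbar)^2)
n = 5, xbar = 34/5 = 6.8, ybar = 68/5 = 13.6
Sxy = sum((xi-xbar)(yi-ybar)) = 4.6
Sxx = sum((xi-xbar)^2) = 156.8
b = Sxy / Sxx = 23/784 ≈ 0.029337
a = 13.6 - 0.029337 * 6.8 = 5253/392 ≈ 13.400510

13.4005


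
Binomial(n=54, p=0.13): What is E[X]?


E[X] = n*p = 54 * 0.13 = 7.02

7.02


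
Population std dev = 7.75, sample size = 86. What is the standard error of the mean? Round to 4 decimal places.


SE = sigma / sqrt(n)
sqrt(86) ≈ 9.273618
SE = 7.75 / 9.273618 ≈ 0.835704

0.8357


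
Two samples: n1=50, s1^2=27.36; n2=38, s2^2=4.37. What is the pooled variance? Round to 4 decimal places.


sp^2 = ((n1-1)*s1^2 + (n2-1)*s2^2)/(n1+n2-2)
(n1-1)*s1^2 = 49 * 27.36 = 1340.64
(n2-1)*s2^2 = 37 * 4.37 = 161.69
numerator = 1340.64 + 161.69 = 1502.33
n1+n2-2 = 86
sp^2 = 1502.33 / 86 = 150233/8600 ≈ 17.468953

17.4690


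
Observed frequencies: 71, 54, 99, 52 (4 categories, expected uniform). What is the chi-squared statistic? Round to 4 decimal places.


chi2 = sum((O-E)^2/E), E = total/4
total = 276, E = 276/4 = 69
(71 - 69)^2 / 69 = 4 / 69 = 4/69 ≈ 0.057971
(54 - 69)^2 / 69 = 225 / 69 = 75/23 ≈ 3.260870
(99 - 69)^2 / 69 = 900 / 69 = 300/23 ≈ 13.043478
(52 - 69)^2 / 69 = 289 / 69 = 289/69 ≈ 4.188406
chi2 = 1418/69 ≈ 20.550725

20.5507


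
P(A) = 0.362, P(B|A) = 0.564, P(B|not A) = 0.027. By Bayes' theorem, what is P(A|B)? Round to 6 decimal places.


P(A|B) = P(B|A)*P(A) / P(B), P(B) = P(B|A)*P(A) + P(B|not A)*P(not A)
P(B|A)*P(A) = 0.564 * 0.362 = 0.204168
P(B|not A)*P(not A) = 0.027 * 0.638 = 0.017226
P(B) = 0.204168 + 0.017226 = 0.221394
P(A|B) = 0.204168 / 0.221394 ≈ 0.92219301

0.922193


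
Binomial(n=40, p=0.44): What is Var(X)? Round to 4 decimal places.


Var = n*p*(1-p) = 40 * 0.44 * 0.56 = 9.856

9.8560


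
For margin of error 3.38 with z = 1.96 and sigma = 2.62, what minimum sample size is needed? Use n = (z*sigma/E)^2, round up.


z*sigma/E = 1.96 * 2.62 / 3.38 = 6419/4225 ≈ 1.519290
(z*sigma/E)^2 ≈ 2.308242
round up: n = 3

3


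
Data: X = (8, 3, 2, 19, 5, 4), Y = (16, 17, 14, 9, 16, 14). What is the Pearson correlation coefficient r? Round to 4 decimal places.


r = sum((xi-xbar)(yi-ybar)) / sqrt(sum((xi-xbar)^2) * sum((yi-ybar)^2))
n = 6, xbar = 41/6 ≈ 6.833333, ybar = 86/6 = 43/3 ≈ 14.333333
Sxy = sum((xi-xbar)(yi-ybar)) = -221/3 ≈ -73.666667
Sxx = sum((xi-xbar)^2) = 1193/6 ≈ 198.833333
Syy = sum((yi-ybar)^2) = 124/3 ≈ 41.333333
sqrt(Sxx*Syy) ≈ 90.655637
r = Sxy / sqrt(Sxx*Syy) = -73.666667 / 90.655637 ≈ -0.812599

-0.8126


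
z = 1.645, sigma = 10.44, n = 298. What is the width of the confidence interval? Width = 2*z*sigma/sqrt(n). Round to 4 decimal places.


width = 2*z*sigma/sqrt(n)
2*z*sigma = 2 * 1.645 * 10.44 = 34.3476
sqrt(298) ≈ 17.262677
width = 34.3476 / 17.262677 ≈ 1.989703

1.9897


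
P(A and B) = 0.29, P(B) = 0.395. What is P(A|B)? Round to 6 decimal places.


P(A|B) = P(A and B) / P(B) = 0.29 / 0.395 = 58/79 ≈ 0.73417722

0.734177


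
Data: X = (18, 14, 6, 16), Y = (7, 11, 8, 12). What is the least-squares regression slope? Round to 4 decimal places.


b = sum((xi-xbar)(yi-ybar)) / sum((xi-xbar)^2)
n = 4, xbar = 54/4 = 13.5, ybar = 38/4 = 9.5
Sxy = sum((xi-xbar)(yi-ybar)) = 7
Sxx = sum((xi-xbar)^2) = 83
b = Sxy / Sxx = 7/83 ≈ 0.084337

0.0843


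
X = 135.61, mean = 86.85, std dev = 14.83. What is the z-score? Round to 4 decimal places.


z = (X - mu) / sigma
X - mu = 135.61 - 86.85 = 48.76
z = 48.76 / 14.83 = 4876/1483 ≈ 3.287930

3.2879


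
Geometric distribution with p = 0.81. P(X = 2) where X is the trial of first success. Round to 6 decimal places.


P = (1-p)^(k-1) * p
(1-p)^(k-1) = 0.19^1 = 0.19
P = 0.19 * 0.81 = 0.1539

0.153900


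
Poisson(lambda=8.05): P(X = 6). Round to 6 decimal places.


P = e^(-lam) * lam^k / k!
e^(-8.05) ≈ 0.0003191019
lam^k = 8.05^6 ≈ 272129.286015
k! = 6! = 720
P = 0.0003191019 * 272129.286015 / 720 ≈ 0.120607

0.120607


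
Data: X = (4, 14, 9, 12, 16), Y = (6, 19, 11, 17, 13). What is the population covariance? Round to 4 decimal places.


Cov = (1/n)*sum((xi-xbar)(yi-ybar))
n = 5, xbar = 55/5 = 11, ybar = 66/5 = 13.2
sum((xi-xbar)(yi-ybar)) = 75
Cov = 75 / 5 = 15

15.0000


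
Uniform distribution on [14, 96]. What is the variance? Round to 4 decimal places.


Var = (b-a)^2 / 12
(b-a)^2 = (96 - 14)^2 = 6724
Var = 6724/12 ≈ 560.333333

560.3333


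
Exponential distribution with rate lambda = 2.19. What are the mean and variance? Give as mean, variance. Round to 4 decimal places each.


mean = 1/lam, var = 1/lam^2
mean = 1 / 2.19 = 100/219 ≈ 0.456621
lam^2 = 2.19^2 = 4.7961
var = 1 / 4.7961 ≈ 0.208503

0.4566, 0.2085


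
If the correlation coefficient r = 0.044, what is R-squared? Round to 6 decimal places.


R^2 = r^2 = (0.044)^2 = 0.001936

0.001936


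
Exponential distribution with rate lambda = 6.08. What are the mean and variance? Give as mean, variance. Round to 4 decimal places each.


mean = 1/lam, var = 1/lam^2
mean = 1 / 6.08 = 25/152 ≈ 0.164474
lam^2 = 6.08^2 = 36.9664
var = 1 / 36.9664 ≈ 0.027052

0.1645, 0.0271


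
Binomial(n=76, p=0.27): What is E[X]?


E[X] = n*p = 76 * 0.27 = 20.52

20.52


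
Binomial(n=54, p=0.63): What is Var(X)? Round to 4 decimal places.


Var = n*p*(1-p) = 54 * 0.63 * 0.37 = 12.5874

12.5874


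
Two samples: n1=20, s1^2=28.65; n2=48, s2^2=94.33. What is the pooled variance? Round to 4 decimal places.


sp^2 = ((n1-1)*s1^2 + (n2-1)*s2^2)/(n1+n2-2)
(n1-1)*s1^2 = 19 * 28.65 = 544.35
(n2-1)*s2^2 = 47 * 94.33 = 4433.51
numerator = 544.35 + 4433.51 = 4977.86
n1+n2-2 = 66
sp^2 = 4977.86 / 66 = 248893/3300 ≈ 75.422121

75.4221


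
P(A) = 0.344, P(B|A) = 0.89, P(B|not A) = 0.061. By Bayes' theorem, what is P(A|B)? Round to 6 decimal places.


P(A|B) = P(B|A)*P(A) / P(B), P(B) = P(B|A)*P(A) + P(B|not A)*P(not A)
P(B|A)*P(A) = 0.89 * 0.344 = 0.30616
P(B|not A)*P(not A) = 0.061 * 0.656 = 0.040016
P(B) = 0.30616 + 0.040016 = 0.346176
P(A|B) = 0.30616 / 0.346176 ≈ 0.88440562

0.884406


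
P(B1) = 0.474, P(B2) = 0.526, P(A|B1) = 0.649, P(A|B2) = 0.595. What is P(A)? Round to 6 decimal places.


P(A) = P(A|B1)*P(B1) + P(A|B2)*P(B2)
P(A|B1)*P(B1) = 0.649 * 0.474 = 0.307626
P(A|B2)*P(B2) = 0.595 * 0.526 = 0.31297
P(A) = 0.307626 + 0.31297 = 0.620596

0.620596


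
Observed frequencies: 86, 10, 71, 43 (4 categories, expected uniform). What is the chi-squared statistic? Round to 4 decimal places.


chi2 = sum((O-E)^2/E), E = total/4
total = 210, E = 210/4 = 52.5
(86 - 52.5)^2 / 52.5 = 1122.25 / 52.5 = 4489/210 ≈ 21.376190
(10 - 52.5)^2 / 52.5 = 1806.25 / 52.5 = 1445/42 ≈ 34.404762
(71 - 52.5)^2 / 52.5 = 342.25 / 52.5 = 1369/210 ≈ 6.519048
(43 - 52.5)^2 / 52.5 = 90.25 / 52.5 = 361/210 ≈ 1.719048
chi2 = 6722/105 ≈ 64.019048

64.0190


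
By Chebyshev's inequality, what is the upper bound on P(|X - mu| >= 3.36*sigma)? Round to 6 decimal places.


P <= 1/k^2
k^2 = 3.36^2 = 11.2896
1/k^2 = 1 / 11.2896 = 625/7056 ≈ 0.08857710

0.088577


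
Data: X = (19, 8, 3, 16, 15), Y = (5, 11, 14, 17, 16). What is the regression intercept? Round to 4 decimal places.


a = ybar - b*xbar, where b = sum((xi-xbar)(yi-ybar)) / sum((xi-xbar)^2)
n = 5, xbar = 61/5 = 12.2, ybar = 63/5 = 12.6
Sxy = sum((xi-xbar)(yi-ybar)) = -31.6
Sxx = sum((xi-xbar)^2) = 170.8
b = Sxy / Sxx = -79/427 ≈ -0.185012
a = 12.6 - (-0.185012) * 12.2 = 104/7 ≈ 14.857143

14.8571


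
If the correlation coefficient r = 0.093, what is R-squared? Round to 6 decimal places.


R^2 = r^2 = (0.093)^2 = 0.008649

0.008649


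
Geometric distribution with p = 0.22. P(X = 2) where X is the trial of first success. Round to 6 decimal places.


P = (1-p)^(k-1) * p
(1-p)^(k-1) = 0.78^1 = 0.78
P = 0.78 * 0.22 = 0.1716

0.171600


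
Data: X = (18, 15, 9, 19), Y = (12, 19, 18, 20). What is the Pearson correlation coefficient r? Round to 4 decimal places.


r = sum((xi-xbar)(yi-ybar)) / sqrt(sum((xi-xbar)^2) * sum((yi-ybar)^2))
n = 4, xbar = 61/4 = 15.25, ybar = 69/4 = 17.25
Sxy = sum((xi-xbar)(yi-ybar)) = -9.25
Sxx = sum((xi-xbar)^2) = 60.75
Syy = sum((yi-ybar)^2) = 38.75
sqrt(Sxx*Syy) ≈ 48.518682
r = Sxy / sqrt(Sxx*Syy) = -9.25 / 48.518682 ≈ -0.190648

-0.1906


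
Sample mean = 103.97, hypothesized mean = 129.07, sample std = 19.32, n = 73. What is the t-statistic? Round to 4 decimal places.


t = (xbar - mu0) / (s/sqrt(n))
xbar - mu0 = 103.97 - 129.07 = -25.1
sqrt(73) ≈ 8.54400375
s/sqrt(n) = 19.32 / 8.54400375 ≈ 2.26123496
t = -25.1 / 2.26123496 ≈ -11.100129

-11.1001


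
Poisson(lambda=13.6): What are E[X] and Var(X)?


E[X] = Var(X) = lambda = 13.6

13.6, 13.6


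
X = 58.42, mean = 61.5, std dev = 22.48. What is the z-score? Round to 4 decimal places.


z = (X - mu) / sigma
X - mu = 58.42 - 61.5 = -3.08
z = -3.08 / 22.48 = -77/562 ≈ -0.137011

-0.1370


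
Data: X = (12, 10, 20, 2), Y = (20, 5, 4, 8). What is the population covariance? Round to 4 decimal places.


Cov = (1/n)*sum((xi-xbar)(yi-ybar))
n = 4, xbar = 44/4 = 11, ybar = 37/4 = 9.25
sum((xi-xbar)(yi-ybar)) = -21
Cov = -21 / 4 = -5.25

-5.2500


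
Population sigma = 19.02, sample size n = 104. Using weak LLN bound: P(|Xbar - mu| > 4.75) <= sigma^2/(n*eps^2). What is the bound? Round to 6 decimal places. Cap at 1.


bound = min(1, sigma^2/(n*eps^2))
sigma^2 = 19.02^2 = 361.7604
n*eps^2 = 104 * 4.75^2 = 104 * 22.5625 = 2346.5
sigma^2/(n*eps^2) = 361.7604 / 2346.5 ≈ 0.15417021

0.154170


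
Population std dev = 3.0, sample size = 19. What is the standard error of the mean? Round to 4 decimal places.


SE = sigma / sqrt(n)
sqrt(19) ≈ 4.358899
SE = 3.0 / 4.358899 ≈ 0.688247

0.6882


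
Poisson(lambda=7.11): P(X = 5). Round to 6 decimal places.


P = e^(-lam) * lam^k / k!
e^(-7.11) ≈ 0.0008168950
lam^k = 7.11^5 ≈ 18169.710330
k! = 5! = 120
P = 0.0008168950 * 18169.710330 / 120 ≈ 0.123690

0.123690


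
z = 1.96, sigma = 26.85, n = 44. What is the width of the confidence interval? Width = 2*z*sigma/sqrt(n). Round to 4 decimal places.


width = 2*z*sigma/sqrt(n)
2*z*sigma = 2 * 1.96 * 26.85 = 105.252
sqrt(44) ≈ 6.633250
width = 105.252 / 6.633250 ≈ 15.867336

15.8673


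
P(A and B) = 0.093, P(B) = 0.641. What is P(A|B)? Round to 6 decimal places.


P(A|B) = P(A and B) / P(B) = 0.093 / 0.641 = 93/641 ≈ 0.14508580

0.145086


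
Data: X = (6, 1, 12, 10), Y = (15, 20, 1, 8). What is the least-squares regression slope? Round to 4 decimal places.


b = sum((xi-xbar)(yi-ybar)) / sum((xi-xbar)^2)
n = 4, xbar = 29/4 = 7.25, ybar = 44/4 = 11
Sxy = sum((xi-xbar)(yi-ybar)) = -117
Sxx = sum((xi-xbar)^2) = 70.75
b = Sxy / Sxx = -468/283 ≈ -1.653710

-1.6537


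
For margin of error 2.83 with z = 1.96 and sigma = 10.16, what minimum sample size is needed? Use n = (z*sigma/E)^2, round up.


z*sigma/E = 1.96 * 10.16 / 2.83 = 49784/7075 ≈ 7.036608
(z*sigma/E)^2 ≈ 49.513849
round up: n = 50

50


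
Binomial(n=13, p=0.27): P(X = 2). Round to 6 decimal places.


P = C(n,k) * p^k * (1-p)^(n-k)
C(13,2) = 78
p^k = 0.27^2 = 0.0729
(1-p)^(n-k) = 0.73^11 ≈ 0.03137267
P = 78 * 0.0729 * 0.03137267 ≈ 0.178391

0.178391


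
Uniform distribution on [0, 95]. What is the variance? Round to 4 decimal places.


Var = (b-a)^2 / 12
(b-a)^2 = (95 - 0)^2 = 9025
Var = 9025/12 ≈ 752.083333

752.0833


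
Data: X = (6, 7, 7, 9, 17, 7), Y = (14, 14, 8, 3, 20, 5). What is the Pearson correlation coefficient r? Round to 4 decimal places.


r = sum((xi-xbar)(yi-ybar)) / sqrt(sum((xi-xbar)^2) * sum((yi-ybar)^2))
n = 6, xbar = 53/6 ≈ 8.833333, ybar = 64/6 = 32/3 ≈ 10.666667
Sxy = sum((xi-xbar)(yi-ybar)) = 224/3 ≈ 74.666667
Sxx = sum((xi-xbar)^2) = 509/6 ≈ 84.833333
Syy = sum((yi-ybar)^2) = 622/3 ≈ 207.333333
sqrt(Sxx*Syy) ≈ 132.622690
r = Sxy / sqrt(Sxx*Syy) = 74.666667 / 132.622690 ≈ 0.563001

0.5630


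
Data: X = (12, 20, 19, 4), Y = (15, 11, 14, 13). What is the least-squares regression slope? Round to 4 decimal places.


b = sum((xi-xbar)(yi-ybar)) / sum((xi-xbar)^2)
n = 4, xbar = 55/4 = 13.75, ybar = 53/4 = 13.25
Sxy = sum((xi-xbar)(yi-ybar)) = -10.75
Sxx = sum((xi-xbar)^2) = 164.75
b = Sxy / Sxx = -43/659 ≈ -0.065250

-0.0653


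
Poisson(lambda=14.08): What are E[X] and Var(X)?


E[X] = Var(X) = lambda = 14.08

14.08, 14.08


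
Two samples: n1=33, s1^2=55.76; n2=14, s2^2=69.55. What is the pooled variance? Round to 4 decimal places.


sp^2 = ((n1-1)*s1^2 + (n2-1)*s2^2)/(n1+n2-2)
(n1-1)*s1^2 = 32 * 55.76 = 1784.32
(n2-1)*s2^2 = 13 * 69.55 = 904.15
numerator = 1784.32 + 904.15 = 2688.47
n1+n2-2 = 45
sp^2 = 2688.47 / 45 = 268847/4500 ≈ 59.743778

59.7438


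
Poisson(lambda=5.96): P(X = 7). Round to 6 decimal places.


P = e^(-lam) * lam^k / k!
e^(-5.96) ≈ 0.002579912
lam^k = 5.96^7 ≈ 267130.709836
k! = 7! = 5040
P = 0.002579912 * 267130.709836 / 5040 ≈ 0.136741

0.136741


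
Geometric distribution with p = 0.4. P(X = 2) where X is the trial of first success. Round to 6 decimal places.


P = (1-p)^(k-1) * p
(1-p)^(k-1) = 0.6^1 = 0.6
P = 0.6 * 0.4 = 0.24

0.240000


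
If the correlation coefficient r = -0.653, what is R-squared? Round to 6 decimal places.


R^2 = r^2 = (-0.653)^2 = 0.426409

0.426409


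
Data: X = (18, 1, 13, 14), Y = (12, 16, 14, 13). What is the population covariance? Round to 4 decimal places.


Cov = (1/n)*sum((xi-xbar)(yi-ybar))
n = 4, xbar = 46/4 = 11.5, ybar = 55/4 = 13.75
sum((xi-xbar)(yi-ybar)) = -36.5
Cov = -36.5 / 4 = -9.125

-9.1250


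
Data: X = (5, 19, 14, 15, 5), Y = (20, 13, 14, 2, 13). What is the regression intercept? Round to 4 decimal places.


a = ybar - b*xbar, where b = sum((xi-xbar)(yi-ybar)) / sum((xi-xbar)^2)
n = 5, xbar = 58/5 = 11.6, ybar = 62/5 = 12.4
Sxy = sum((xi-xbar)(yi-ybar)) = -81.2
Sxx = sum((xi-xbar)^2) = 159.2
b = Sxy / Sxx = -203/398 ≈ -0.510050
a = 12.4 - (-0.510050) * 11.6 = 3645/199 ≈ 18.316583

18.3166


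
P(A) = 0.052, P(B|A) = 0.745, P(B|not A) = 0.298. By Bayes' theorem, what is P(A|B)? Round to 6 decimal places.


P(A|B) = P(B|A)*P(A) / P(B), P(B) = P(B|A)*P(A) + P(B|not A)*P(not A)
P(B|A)*P(A) = 0.745 * 0.052 = 0.03874
P(B|not A)*P(not A) = 0.298 * 0.948 = 0.282504
P(B) = 0.03874 + 0.282504 = 0.321244
P(A|B) = 0.03874 / 0.321244 = 65/539 ≈ 0.12059369

0.120594


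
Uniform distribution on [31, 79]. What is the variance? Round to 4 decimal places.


Var = (b-a)^2 / 12
(b-a)^2 = (79 - 31)^2 = 2304
Var = 2304/12 = 192

192.0000


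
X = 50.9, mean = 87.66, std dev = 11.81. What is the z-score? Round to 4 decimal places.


z = (X - mu) / sigma
X - mu = 50.9 - 87.66 = -36.76
z = -36.76 / 11.81 = -3676/1181 ≈ -3.112616

-3.1126


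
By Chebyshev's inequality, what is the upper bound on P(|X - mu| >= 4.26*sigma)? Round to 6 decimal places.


P <= 1/k^2
k^2 = 4.26^2 = 18.1476
1/k^2 = 1 / 18.1476 ≈ 0.05510371

0.055104


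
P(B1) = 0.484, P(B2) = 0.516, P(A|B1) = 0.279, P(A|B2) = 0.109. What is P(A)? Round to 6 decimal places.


P(A) = P(A|B1)*P(B1) + P(A|B2)*P(B2)
P(A|B1)*P(B1) = 0.279 * 0.484 = 0.135036
P(A|B2)*P(B2) = 0.109 * 0.516 = 0.056244
P(A) = 0.135036 + 0.056244 = 0.19128

0.191280


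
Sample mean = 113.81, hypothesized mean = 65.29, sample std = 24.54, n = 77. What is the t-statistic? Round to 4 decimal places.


t = (xbar - mu0) / (s/sqrt(n))
xbar - mu0 = 113.81 - 65.29 = 48.52
sqrt(77) ≈ 8.77496439
s/sqrt(n) = 24.54 / 8.77496439 ≈ 2.79659255
t = 48.52 / 2.79659255 ≈ 17.349685

17.3497


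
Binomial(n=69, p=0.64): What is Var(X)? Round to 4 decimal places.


Var = n*p*(1-p) = 69 * 0.64 * 0.36 = 15.8976

15.8976


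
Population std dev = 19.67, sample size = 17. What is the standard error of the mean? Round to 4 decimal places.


SE = sigma / sqrt(n)
sqrt(17) ≈ 4.123106
SE = 19.67 / 4.123106 ≈ 4.770676

4.7707


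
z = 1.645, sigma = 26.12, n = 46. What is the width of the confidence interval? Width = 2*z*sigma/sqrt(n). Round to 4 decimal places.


width = 2*z*sigma/sqrt(n)
2*z*sigma = 2 * 1.645 * 26.12 = 85.9348
sqrt(46) ≈ 6.782330
width = 85.9348 / 6.782330 ≈ 12.670395

12.6704


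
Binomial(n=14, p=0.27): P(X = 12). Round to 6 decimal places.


P = C(n,k) * p^k * (1-p)^(n-k)
C(14,12) = 91
p^k = 0.27^12 ≈ 0.0000001500946
(1-p)^(n-k) = 0.73^2 = 0.5329
P = 91 * 0.0000001500946 * 0.5329 ≈ 0.000007

0.000007


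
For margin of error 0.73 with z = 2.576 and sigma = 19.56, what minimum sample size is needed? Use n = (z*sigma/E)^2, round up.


z*sigma/E = 2.576 * 19.56 / 0.73 = 629832/9125 ≈ 69.022685
(z*sigma/E)^2 ≈ 4764.131035
round up: n = 4765

4765


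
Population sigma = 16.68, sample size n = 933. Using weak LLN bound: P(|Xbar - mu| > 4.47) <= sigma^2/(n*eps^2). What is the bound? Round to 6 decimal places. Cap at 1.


bound = min(1, sigma^2/(n*eps^2))
sigma^2 = 16.68^2 = 278.2224
n*eps^2 = 933 * 4.47^2 = 933 * 19.9809 = 18642.1797
sigma^2/(n*eps^2) = 278.2224 / 18642.1797 ≈ 0.01492435

0.014924


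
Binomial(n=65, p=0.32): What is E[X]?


E[X] = n*p = 65 * 0.32 = 20.8

20.8


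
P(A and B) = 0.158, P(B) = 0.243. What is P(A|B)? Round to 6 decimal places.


P(A|B) = P(A and B) / P(B) = 0.158 / 0.243 = 158/243 ≈ 0.65020576

0.650206


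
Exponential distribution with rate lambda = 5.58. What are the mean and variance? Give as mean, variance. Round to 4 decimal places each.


mean = 1/lam, var = 1/lam^2
mean = 1 / 5.58 = 50/279 ≈ 0.179211
lam^2 = 5.58^2 = 31.1364
var = 1 / 31.1364 ≈ 0.032117

0.1792, 0.0321


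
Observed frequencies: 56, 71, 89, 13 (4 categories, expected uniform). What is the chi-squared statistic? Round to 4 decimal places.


chi2 = sum((O-E)^2/E), E = total/4
total = 229, E = 229/4 = 57.25
(56 - 57.25)^2 / 57.25 = 1.5625 / 57.25 = 25/916 ≈ 0.027293
(71 - 57.25)^2 / 57.25 = 189.0625 / 57.25 = 3025/916 ≈ 3.302402
(89 - 57.25)^2 / 57.25 = 1008.0625 / 57.25 = 16129/916 ≈ 17.608079
(13 - 57.25)^2 / 57.25 = 1958.0625 / 57.25 = 31329/916 ≈ 34.201965
chi2 = 12627/229 ≈ 55.139738

55.1397


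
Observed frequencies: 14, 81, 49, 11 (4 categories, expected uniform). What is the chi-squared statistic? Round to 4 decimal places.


chi2 = sum((O-E)^2/E), E = total/4
total = 155, E = 155/4 = 38.75
(14 - 38.75)^2 / 38.75 = 612.5625 / 38.75 = 9801/620 ≈ 15.808065
(81 - 38.75)^2 / 38.75 = 1785.0625 / 38.75 = 28561/620 ≈ 46.066129
(49 - 38.75)^2 / 38.75 = 105.0625 / 38.75 = 1681/620 ≈ 2.711290
(11 - 38.75)^2 / 38.75 = 770.0625 / 38.75 = 12321/620 ≈ 19.872581
chi2 = 13091/155 ≈ 84.458065

84.4581
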